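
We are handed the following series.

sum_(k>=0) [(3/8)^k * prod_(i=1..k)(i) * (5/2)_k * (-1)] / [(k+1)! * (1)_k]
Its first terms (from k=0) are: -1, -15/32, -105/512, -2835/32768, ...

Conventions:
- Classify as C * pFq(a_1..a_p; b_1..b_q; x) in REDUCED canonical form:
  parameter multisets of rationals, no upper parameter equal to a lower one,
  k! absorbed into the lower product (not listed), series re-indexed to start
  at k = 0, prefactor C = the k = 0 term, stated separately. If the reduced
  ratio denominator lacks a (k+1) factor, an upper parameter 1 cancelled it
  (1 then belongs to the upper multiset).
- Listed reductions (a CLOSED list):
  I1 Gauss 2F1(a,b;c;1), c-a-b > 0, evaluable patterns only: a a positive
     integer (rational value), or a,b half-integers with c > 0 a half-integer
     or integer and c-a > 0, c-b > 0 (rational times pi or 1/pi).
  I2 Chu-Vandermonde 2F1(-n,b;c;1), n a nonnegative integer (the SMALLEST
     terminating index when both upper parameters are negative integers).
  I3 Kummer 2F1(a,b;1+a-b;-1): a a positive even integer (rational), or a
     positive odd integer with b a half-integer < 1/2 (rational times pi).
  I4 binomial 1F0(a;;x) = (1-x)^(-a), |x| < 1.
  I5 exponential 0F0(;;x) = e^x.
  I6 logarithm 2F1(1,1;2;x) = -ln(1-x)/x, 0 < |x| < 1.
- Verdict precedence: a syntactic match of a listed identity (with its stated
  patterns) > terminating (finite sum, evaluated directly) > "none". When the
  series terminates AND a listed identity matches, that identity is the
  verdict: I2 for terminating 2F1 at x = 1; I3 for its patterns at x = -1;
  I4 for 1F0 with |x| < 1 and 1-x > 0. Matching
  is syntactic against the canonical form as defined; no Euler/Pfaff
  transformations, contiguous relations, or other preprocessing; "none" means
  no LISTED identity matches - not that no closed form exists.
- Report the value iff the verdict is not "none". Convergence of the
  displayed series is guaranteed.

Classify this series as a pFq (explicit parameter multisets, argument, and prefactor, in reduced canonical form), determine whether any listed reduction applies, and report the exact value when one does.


The series (x = 3/8) is 2F1: upper {1, 5/2}, lower {2}, prefactor -1. Verdict: none here - no I1-I6 shape fits x = 3/8 with lower {2}.

Key step: t_0 = -1 here, and the denominator's factorial ratio (prefactor -1) is a lower Pochhammer.
Adjacent-term ratio: r(k) = (3/8) * (k+1) (k+5/2) / [(k+2) (k+1)] - rational in k. x = (3/8); t_0 = -1; negate the roots.


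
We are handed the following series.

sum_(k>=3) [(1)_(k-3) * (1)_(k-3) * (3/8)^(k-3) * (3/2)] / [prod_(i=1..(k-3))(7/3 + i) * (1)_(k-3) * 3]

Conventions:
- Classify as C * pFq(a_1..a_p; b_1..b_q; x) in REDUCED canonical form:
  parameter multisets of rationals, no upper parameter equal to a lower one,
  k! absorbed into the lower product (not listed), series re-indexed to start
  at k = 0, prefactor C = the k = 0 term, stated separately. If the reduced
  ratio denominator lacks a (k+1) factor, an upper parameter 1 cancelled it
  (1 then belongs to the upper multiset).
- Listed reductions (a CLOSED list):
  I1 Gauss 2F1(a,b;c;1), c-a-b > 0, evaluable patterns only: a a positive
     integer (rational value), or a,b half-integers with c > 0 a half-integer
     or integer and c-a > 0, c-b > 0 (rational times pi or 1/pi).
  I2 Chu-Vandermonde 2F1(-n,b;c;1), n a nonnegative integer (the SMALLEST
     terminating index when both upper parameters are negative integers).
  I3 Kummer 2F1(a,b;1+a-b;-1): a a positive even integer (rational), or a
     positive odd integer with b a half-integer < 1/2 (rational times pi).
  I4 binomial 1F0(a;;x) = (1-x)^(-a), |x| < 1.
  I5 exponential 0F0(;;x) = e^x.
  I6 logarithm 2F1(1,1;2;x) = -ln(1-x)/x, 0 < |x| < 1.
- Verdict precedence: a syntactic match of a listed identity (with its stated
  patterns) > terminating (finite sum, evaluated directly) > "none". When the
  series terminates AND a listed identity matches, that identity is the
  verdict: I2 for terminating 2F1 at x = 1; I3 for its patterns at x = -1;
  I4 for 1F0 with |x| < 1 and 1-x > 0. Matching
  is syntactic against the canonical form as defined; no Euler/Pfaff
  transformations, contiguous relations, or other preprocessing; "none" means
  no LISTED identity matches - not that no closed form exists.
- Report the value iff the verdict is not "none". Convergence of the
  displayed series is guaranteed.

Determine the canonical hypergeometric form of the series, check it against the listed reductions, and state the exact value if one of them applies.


Canonical form: C = 1/2 times 2F1 with upper {1, 1}, lower {10/3}, x = 3/8. Verdict: none - at argument 3/8 the multisets {1, 1} ; {10/3} match no listed identity.

First insight: with t_0 = 1/2, the constant factors (prefactor 1/2) combine into one prefactor.
Consecutive-term ratio: r(k) = (3/8) * (k+1) (k+1) / [(k+10/3) (k+1)] - poly over poly, x = (3/8) from leading terms; C = 1/2 at k = 0.


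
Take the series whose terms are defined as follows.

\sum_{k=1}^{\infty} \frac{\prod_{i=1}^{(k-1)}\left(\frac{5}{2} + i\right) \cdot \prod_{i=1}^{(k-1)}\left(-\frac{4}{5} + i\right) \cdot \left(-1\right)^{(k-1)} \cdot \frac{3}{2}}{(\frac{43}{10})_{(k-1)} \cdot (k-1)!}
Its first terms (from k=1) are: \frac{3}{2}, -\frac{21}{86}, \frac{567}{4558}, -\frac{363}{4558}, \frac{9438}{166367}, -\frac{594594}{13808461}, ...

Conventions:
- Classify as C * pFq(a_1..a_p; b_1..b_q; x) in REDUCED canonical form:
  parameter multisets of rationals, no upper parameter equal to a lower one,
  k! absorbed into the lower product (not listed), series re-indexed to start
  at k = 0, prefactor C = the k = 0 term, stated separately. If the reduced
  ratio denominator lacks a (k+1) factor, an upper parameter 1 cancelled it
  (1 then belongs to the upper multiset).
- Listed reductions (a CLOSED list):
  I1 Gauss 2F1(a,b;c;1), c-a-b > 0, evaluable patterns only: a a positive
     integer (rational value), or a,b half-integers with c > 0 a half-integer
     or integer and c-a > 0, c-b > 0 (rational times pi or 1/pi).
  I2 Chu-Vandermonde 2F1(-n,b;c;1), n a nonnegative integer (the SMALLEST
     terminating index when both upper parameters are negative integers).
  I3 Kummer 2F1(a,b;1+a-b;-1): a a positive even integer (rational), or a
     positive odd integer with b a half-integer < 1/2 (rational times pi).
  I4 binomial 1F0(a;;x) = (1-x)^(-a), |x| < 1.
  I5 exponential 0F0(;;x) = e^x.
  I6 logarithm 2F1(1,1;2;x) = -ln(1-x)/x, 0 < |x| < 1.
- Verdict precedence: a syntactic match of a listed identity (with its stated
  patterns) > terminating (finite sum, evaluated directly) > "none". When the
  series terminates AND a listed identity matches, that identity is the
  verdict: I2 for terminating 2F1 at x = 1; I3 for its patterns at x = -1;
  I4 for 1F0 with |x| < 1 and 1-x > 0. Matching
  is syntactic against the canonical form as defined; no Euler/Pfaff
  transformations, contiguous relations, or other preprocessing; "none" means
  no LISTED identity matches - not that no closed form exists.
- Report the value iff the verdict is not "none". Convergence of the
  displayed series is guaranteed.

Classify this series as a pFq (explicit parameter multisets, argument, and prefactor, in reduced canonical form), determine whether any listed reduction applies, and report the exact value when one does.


At argument -1: a 2F1 with upper {\frac{1}{5}, \frac{7}{2}}, lower {\frac{43}{10}}, scaled by C = \frac{3}{2}. Verdict: none. No listed pattern accepts 2F1(\frac{1}{5}, \frac{7}{2}; \frac{43}{10}; -1).

Key observation: from the first term \frac{3}{2}: the running product (C = 3/2) telescopes to a rising factorial.
Step ratio: r(k) = -1 * (k+\frac{1}{5}) (k+\frac{7}{2}) / [(k+\frac{43}{10}) (k+1)] ; factor over Q: parameters, x = -1, and C = \frac{3}{2}.


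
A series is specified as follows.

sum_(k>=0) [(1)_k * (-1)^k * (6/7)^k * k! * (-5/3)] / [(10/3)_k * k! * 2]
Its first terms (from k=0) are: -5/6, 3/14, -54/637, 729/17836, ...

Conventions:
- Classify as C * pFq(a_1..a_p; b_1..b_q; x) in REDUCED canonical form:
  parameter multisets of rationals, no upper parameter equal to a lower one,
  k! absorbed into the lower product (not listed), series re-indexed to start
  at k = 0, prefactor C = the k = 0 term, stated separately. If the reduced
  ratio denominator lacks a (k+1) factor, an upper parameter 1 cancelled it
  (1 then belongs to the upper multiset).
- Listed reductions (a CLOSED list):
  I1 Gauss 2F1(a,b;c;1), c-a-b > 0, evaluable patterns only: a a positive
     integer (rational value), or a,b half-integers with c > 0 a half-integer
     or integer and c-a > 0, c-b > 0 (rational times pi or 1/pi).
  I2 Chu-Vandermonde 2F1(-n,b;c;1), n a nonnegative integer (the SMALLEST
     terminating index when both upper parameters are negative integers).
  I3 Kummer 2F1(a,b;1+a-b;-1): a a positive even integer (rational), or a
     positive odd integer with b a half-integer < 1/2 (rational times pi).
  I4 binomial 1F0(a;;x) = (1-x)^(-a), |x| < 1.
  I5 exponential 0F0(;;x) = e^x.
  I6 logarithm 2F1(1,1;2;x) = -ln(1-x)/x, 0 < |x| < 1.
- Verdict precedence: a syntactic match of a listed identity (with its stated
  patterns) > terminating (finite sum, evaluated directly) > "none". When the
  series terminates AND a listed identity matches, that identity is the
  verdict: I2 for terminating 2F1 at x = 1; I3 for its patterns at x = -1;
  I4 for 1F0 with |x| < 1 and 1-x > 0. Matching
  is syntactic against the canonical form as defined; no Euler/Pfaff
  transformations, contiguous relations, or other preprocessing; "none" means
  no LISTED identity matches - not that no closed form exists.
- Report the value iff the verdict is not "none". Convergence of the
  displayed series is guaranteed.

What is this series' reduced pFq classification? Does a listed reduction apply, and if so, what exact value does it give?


Classification (C = -5/6): 2F1 with upper {1, 1}, lower {10/3}, argument x = -6/7. Verdict: none. No listed pattern accepts 2F1(1, 1; 10/3; -6/7).

Key step: t_0 being -5/6, the constant factors (C = -5/6) combine into one prefactor.
Consecutive-term ratio: r(k) = (-6/7) * (k+1) (k+1) / [(k+10/3) (k+1)] - poly over poly, x = (-6/7) from leading terms; C = -5/6 at k = 0.


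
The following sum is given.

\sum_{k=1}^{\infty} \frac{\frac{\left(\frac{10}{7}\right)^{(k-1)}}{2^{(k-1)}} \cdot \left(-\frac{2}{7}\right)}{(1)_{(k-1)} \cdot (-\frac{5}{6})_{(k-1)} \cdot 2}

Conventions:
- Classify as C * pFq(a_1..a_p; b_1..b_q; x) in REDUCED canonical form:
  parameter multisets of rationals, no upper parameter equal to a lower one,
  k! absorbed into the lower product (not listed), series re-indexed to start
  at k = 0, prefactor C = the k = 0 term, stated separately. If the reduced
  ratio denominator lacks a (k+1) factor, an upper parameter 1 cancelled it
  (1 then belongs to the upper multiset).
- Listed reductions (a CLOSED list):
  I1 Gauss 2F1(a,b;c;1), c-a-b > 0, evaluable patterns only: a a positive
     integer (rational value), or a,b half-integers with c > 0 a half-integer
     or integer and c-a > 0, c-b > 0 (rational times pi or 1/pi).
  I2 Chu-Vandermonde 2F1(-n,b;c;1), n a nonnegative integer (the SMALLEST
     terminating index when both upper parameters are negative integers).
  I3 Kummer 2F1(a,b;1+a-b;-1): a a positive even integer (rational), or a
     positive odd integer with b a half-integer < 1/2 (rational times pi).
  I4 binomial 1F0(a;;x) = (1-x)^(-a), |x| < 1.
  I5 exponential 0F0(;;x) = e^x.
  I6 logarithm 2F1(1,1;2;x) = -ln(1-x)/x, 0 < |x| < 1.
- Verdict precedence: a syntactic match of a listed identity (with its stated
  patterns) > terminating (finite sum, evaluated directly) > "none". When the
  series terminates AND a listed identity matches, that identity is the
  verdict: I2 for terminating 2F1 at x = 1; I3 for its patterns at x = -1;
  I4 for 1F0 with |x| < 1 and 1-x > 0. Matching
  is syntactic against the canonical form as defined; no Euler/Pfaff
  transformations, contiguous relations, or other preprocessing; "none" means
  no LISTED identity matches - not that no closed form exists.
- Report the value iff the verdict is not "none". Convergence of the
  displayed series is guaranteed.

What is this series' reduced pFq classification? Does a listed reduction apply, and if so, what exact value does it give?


Prefactor -\frac{1}{7}, argument \frac{5}{7}: 0F1 with upper {-} over lower {-\frac{5}{6}}. Verdict: none (x = \frac{5}{7}): each listed identity misses the multisets {-} ; {-\frac{5}{6}}.

Structural cue: with t_0 = -\frac{1}{7}, (1)_k (prefactor -1/7) is k! itself.
Ratio: r(k) = \frac{5}{7} * 1 / [(k-\frac{5}{6}) (k+1)] ; factor over Q: parameters, x = \frac{5}{7}, and C = -\frac{1}{7}.


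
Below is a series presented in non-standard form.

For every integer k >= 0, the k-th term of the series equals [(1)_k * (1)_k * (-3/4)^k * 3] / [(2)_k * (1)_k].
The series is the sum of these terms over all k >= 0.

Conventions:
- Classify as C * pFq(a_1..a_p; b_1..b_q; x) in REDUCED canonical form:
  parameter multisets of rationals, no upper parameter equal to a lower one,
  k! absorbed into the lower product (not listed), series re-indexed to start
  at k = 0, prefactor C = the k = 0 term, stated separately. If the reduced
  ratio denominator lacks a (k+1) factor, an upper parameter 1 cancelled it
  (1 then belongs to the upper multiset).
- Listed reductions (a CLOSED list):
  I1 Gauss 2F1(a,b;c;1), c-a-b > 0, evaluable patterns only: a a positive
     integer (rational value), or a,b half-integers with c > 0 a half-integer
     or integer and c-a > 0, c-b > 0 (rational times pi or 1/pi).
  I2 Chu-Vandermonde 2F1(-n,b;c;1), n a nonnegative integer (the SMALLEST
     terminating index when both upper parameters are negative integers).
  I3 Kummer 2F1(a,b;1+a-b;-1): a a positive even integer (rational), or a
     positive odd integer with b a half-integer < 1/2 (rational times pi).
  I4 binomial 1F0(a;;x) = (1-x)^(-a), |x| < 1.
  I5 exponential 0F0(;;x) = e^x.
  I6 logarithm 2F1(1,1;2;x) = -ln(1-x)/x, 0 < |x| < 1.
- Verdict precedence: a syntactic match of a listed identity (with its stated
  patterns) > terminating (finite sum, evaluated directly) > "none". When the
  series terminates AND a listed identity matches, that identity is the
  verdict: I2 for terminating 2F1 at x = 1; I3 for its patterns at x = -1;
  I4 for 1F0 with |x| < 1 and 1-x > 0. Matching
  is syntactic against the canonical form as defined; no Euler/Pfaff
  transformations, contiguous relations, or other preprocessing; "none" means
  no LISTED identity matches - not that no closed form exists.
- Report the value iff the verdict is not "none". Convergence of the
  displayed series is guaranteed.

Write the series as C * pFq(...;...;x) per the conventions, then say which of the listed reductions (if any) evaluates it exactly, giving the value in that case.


x = -3/4 here; the reduced form reads 2F1, upper {1, 1}, lower {2}, C = 3. Verdict (x = -3/4): logarithm (I6) applies (the logarithm: parameters (1,1;2), x = -3/4). Its exact value is 4 * ln(7/4).

First insight: x = (-3/4) and (1)_k (prefactor 3) is k! itself.
Ratio: r(k) = (-3/4) * (k+1) (k+1) / [(k+2) (k+1)] - rational in k, leading ratio (-3/4); with t_0 = 3, classification follows.


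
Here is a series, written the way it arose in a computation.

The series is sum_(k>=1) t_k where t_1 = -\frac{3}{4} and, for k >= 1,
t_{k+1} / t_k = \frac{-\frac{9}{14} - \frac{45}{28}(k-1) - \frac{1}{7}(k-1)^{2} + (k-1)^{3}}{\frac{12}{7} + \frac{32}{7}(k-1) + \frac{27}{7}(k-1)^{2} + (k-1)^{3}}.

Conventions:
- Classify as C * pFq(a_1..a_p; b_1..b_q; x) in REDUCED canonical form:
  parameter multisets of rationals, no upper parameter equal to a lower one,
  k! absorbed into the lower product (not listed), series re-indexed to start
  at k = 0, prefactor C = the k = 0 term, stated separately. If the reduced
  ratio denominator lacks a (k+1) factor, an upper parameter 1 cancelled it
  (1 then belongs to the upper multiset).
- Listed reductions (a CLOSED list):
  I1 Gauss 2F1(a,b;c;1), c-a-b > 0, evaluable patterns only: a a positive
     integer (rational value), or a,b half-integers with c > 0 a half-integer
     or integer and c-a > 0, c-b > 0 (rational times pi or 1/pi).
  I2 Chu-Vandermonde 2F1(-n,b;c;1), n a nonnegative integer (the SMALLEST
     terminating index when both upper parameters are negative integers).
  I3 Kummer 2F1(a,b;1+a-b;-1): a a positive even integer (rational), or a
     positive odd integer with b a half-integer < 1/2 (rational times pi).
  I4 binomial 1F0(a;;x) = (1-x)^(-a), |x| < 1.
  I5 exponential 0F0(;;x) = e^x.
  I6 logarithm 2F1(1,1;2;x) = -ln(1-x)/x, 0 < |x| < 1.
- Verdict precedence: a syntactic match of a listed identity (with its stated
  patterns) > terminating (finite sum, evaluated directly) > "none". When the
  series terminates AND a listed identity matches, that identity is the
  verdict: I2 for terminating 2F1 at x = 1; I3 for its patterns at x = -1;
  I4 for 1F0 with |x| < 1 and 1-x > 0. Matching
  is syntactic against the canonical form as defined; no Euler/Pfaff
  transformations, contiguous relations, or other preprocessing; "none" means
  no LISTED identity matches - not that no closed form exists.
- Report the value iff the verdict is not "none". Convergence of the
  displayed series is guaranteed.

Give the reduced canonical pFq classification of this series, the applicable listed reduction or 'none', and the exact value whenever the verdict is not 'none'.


Prefactor -\frac{3}{4}, argument 1: 2F1 with upper {-\frac{3}{2}, \frac{1}{2}} over lower {2}. Verdict: the half-integer Gauss pattern (I1) matches (x = 1; upper {-\frac{3}{2}, \frac{1}{2}} half-integers, c = 2 in the evaluable pattern). Its exact value is \left(-\frac{8}{5}\right) / \pi.

Key observation: t_0 = -\frac{3}{4} here, and the parameter 6/7 appears in both the upper and lower lists and cancels.
Adjacent-term ratio: r(k) = 1 * (k-\frac{3}{2}) (k+\frac{1}{2}) / [(k+2) (k+1)] - rational in k. x = 1; t_0 = -\frac{3}{4}; negate the roots.


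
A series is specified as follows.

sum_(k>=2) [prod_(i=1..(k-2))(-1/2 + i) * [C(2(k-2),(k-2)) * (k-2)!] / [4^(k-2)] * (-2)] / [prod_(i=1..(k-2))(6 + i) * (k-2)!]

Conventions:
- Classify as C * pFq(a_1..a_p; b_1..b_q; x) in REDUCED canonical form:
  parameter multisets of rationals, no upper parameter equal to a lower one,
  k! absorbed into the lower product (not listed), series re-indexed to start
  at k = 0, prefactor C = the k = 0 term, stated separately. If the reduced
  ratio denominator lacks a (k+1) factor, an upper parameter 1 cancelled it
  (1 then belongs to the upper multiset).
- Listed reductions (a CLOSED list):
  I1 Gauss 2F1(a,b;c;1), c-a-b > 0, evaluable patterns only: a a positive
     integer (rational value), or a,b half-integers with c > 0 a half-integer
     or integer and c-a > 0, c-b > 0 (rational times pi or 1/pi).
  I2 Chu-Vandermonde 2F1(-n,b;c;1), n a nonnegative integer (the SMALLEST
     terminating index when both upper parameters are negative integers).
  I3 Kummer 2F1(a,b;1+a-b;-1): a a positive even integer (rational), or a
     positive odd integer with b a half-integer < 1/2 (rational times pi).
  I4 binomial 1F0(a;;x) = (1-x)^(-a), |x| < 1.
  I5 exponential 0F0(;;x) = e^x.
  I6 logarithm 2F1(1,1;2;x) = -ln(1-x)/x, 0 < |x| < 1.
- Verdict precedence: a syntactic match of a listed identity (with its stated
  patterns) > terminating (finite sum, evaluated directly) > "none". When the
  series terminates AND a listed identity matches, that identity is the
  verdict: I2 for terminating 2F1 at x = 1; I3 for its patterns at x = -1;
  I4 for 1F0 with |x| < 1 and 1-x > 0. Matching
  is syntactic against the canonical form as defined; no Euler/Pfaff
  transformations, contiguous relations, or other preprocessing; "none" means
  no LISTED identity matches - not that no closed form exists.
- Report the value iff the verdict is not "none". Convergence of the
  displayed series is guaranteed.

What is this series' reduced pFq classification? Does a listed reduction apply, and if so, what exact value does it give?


With C = -2: the canonical form is 2F1(1/2, 1/2; 7; 1). Verdict: Gauss's theorem I1 (half-integer case) fires (x = 1; upper {1/2, 1/2} half-integers, c = 7 in the evaluable pattern). Sum: (-1048576/160083) / pi.

Key step: with t_0 = -2, the lower running product (C = -2) is a rising factorial.
Ratio: r(k) = 1 * (k+1/2) (k+1/2) / [(k+7) (k+1)] - rational in k, leading ratio 1; with t_0 = -2, classification follows.


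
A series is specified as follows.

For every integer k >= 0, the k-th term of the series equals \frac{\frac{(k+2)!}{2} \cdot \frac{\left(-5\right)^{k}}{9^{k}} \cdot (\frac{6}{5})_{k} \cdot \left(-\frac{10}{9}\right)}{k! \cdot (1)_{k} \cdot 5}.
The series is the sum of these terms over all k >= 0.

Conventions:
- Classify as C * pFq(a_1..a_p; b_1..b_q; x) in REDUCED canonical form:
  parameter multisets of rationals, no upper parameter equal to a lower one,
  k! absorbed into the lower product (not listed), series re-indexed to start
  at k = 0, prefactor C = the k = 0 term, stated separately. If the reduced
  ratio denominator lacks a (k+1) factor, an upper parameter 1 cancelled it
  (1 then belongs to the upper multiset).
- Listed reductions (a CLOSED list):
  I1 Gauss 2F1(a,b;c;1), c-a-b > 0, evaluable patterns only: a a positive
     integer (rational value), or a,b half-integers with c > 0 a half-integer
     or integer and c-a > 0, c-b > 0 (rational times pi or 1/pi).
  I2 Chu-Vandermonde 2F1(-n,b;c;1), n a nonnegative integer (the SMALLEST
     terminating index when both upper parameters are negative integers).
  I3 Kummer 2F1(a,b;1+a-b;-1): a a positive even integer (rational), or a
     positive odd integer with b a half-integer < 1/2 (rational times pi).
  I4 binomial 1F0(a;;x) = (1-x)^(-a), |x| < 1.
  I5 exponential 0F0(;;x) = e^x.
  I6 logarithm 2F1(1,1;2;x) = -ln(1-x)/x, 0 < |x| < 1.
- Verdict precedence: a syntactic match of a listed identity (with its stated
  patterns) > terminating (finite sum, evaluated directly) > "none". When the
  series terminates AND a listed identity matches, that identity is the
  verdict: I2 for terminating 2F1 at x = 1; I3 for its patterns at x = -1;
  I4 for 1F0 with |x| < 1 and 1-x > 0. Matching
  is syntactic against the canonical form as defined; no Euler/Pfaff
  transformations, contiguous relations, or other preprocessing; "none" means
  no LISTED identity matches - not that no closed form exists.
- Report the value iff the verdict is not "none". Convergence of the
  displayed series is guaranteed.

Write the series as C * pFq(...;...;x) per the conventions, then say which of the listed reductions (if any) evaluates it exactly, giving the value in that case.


x = -\frac{5}{9} here; the reduced form reads 2F1, upper {\frac{6}{5}, 3}, lower {1}, C = -\frac{2}{9}. Verdict: none - at argument -\frac{5}{9} the multisets {\frac{6}{5}, 3} ; {1} match no listed identity.

Structural cue: t_0 = -\frac{2}{9} here, and the two geometric factors (C = -2/9) combine into one argument.
Adjacent-term ratio: r(k) = -\frac{5}{9} * (k+\frac{6}{5}) (k+3) / [(k+1) (k+1)] ; factor over Q: parameters, x = -\frac{5}{9}, and C = -\frac{2}{9}.


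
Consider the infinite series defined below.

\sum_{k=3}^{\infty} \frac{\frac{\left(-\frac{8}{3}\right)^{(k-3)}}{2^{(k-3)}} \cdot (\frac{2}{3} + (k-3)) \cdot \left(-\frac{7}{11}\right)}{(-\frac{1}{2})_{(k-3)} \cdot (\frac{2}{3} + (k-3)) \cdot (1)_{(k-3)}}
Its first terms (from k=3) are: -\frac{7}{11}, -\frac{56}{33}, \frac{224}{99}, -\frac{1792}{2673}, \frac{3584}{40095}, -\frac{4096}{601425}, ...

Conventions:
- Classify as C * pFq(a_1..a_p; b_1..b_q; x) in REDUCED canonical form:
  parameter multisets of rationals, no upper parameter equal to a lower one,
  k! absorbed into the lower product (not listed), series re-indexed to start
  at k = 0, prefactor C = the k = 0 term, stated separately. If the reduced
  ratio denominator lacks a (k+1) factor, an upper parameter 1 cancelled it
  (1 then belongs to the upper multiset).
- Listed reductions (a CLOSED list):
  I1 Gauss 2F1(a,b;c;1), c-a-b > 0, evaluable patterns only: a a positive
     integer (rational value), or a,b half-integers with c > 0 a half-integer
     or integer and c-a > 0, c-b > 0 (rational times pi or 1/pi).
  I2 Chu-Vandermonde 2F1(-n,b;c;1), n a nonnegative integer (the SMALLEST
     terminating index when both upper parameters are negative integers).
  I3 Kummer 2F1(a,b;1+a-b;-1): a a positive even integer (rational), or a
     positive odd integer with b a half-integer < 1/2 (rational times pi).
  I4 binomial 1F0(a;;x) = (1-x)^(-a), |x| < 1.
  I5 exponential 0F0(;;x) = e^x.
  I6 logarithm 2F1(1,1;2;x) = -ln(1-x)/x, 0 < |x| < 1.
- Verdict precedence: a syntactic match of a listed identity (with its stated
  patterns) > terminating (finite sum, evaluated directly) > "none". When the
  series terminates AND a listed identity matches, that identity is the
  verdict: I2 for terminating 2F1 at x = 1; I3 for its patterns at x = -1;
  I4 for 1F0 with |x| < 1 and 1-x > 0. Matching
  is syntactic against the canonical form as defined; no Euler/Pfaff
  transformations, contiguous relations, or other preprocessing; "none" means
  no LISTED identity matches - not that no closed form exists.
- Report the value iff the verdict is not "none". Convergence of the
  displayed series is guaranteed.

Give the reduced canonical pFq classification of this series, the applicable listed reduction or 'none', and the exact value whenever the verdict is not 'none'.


At argument -\frac{4}{3}: a 0F1 with upper {-}, lower {-\frac{1}{2}}, scaled by C = -\frac{7}{11}. Verdict: none here - no I1-I6 shape fits x = -\frac{4}{3} with lower {-\frac{1}{2}}.

Key observation: t_0 = -\frac{7}{11} here, and (1)_k (C = -7/11) is k! itself.
Adjacent-term ratio: r(k) = -\frac{4}{3} * 1 / [(k-\frac{1}{2}) (k+1)] - rational in k. x = -\frac{4}{3}; t_0 = -\frac{7}{11}; negate the roots.


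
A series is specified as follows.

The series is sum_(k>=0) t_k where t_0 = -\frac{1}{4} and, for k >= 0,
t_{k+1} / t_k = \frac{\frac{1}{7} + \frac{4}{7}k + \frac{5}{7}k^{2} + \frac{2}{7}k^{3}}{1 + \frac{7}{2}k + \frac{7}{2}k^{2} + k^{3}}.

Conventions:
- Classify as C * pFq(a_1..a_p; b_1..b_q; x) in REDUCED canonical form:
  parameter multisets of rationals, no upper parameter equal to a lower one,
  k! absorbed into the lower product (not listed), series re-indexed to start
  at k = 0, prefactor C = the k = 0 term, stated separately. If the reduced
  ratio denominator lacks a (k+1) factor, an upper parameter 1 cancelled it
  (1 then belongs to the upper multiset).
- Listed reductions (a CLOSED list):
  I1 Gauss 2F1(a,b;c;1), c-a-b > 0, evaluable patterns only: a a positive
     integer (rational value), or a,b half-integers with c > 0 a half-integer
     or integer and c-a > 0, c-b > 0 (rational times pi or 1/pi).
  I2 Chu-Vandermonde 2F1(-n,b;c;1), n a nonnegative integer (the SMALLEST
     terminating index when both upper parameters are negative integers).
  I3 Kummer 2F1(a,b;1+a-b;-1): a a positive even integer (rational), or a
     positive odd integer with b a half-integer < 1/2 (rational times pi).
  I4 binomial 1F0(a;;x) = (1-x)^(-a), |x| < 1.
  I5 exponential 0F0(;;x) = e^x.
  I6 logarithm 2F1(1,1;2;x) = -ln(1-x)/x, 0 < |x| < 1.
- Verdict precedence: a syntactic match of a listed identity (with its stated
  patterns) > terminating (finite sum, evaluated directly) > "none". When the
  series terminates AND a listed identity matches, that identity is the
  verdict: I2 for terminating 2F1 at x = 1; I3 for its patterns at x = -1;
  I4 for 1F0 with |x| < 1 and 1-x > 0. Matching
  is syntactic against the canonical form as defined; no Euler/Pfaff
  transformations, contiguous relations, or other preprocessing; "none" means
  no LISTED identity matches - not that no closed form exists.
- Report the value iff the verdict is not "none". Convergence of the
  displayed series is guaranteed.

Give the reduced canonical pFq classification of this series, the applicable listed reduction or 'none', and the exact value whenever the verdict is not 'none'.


Prefactor -\frac{1}{4}, argument \frac{2}{7}: 2F1 with upper {1, 1} over lower {2}. Verdict: this is the I6 logarithm reduction (the logarithm: parameters (1,1;2), x = \frac{2}{7}). Sum: \frac{7}{8} \cdot \ln\left(\frac{5}{7}\right).

First insight: from the first term -\frac{1}{4}: cancel k + 1/2 from the displayed ratio first; then C = -1/4, x = 2/7.
Consecutive-term ratio: r(k) = \frac{2}{7} * (k+1) (k+1) / [(k+2) (k+1)] - poly over poly, x = \frac{2}{7} from leading terms; C = -\frac{1}{4} at k = 0.


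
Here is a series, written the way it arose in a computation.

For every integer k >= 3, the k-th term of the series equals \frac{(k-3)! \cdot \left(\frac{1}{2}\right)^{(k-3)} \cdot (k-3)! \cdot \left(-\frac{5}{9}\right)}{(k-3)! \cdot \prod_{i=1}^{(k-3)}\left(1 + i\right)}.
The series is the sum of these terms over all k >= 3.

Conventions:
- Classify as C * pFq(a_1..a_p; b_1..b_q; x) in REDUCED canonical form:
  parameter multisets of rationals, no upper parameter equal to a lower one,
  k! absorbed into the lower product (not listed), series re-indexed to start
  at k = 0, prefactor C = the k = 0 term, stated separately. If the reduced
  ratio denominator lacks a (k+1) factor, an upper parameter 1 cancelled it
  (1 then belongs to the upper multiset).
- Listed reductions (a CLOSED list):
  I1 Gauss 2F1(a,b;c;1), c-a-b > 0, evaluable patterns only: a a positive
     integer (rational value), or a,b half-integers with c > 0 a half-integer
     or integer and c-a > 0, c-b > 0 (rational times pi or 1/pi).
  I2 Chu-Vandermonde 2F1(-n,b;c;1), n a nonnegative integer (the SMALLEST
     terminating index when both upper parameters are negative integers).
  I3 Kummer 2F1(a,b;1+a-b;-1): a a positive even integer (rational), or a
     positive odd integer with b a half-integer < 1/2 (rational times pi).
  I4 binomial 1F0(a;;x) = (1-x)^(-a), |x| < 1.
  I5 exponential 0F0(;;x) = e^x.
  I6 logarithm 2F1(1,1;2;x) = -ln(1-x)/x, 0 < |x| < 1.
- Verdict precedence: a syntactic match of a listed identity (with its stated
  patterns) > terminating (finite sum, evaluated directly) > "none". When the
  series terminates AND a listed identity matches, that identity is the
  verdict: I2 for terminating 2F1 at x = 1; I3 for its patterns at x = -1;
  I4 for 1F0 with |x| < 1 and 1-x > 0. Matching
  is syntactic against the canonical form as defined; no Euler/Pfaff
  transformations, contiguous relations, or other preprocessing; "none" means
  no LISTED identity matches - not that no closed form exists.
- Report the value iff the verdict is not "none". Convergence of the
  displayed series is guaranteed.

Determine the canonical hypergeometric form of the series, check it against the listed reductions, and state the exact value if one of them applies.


Structural cue: x = \frac{1}{2} and the lower running product (C = -5/9, x = 1/2) is a rising factorial.
Ratio: r(k) = \frac{1}{2} * (k+1) (k+1) / [(k+2) (k+1)] - rational in k. x = \frac{1}{2}; t_0 = -\frac{5}{9}; negate the roots.

Canonical form: C = -\frac{5}{9} times 2F1 with upper {1, 1}, lower {2}, x = \frac{1}{2}. Verdict: the I6 logarithm reduction matches (the logarithm: parameters (1,1;2), x = \frac{1}{2}). Its exact value is \frac{10}{9} \cdot \ln\left(\frac{1}{2}\right).


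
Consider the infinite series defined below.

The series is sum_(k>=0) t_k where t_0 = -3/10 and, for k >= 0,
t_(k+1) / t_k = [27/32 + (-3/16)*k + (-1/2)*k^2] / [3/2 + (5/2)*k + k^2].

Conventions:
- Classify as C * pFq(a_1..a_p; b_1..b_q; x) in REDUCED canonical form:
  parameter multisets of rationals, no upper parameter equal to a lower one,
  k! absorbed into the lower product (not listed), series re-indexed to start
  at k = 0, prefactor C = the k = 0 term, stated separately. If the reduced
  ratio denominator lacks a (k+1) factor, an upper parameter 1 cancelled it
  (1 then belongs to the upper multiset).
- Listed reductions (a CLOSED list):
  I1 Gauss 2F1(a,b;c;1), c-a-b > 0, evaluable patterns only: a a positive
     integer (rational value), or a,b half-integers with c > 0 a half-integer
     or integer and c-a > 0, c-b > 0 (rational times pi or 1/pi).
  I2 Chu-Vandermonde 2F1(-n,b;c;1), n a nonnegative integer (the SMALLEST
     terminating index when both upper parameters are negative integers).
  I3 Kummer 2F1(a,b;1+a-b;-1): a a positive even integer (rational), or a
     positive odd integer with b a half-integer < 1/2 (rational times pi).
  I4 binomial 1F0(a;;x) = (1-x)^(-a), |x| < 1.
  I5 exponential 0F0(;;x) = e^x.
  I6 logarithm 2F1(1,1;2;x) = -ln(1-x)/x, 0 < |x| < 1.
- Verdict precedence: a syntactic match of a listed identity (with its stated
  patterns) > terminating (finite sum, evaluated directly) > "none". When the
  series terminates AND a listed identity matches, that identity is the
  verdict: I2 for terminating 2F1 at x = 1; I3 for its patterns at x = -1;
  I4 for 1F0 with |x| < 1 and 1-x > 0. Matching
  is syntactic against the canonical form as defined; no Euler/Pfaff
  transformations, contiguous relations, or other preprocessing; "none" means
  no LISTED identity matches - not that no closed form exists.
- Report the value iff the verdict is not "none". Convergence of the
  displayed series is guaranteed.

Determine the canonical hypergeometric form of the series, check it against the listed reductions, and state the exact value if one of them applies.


Structural cue: t_0 = -3/10 here, and the parameter 3/2 appears in both the upper and lower lists and cancels.
Consecutive-term ratio: r(k) = (-1/2) * (k-9/8) / [(k+1)] - poly over poly, x = (-1/2) from leading terms; C = -3/10 at k = 0.

Canonical form: C = -3/10 times 1F0 with upper {-9/8}, lower {-}, x = -1/2. Verdict: the I4 binomial reduction fires (the 1F0 binomial series: exponent 9/8, x = -1/2). Its exact value is (-3/10) * (3/2)^(9/8).


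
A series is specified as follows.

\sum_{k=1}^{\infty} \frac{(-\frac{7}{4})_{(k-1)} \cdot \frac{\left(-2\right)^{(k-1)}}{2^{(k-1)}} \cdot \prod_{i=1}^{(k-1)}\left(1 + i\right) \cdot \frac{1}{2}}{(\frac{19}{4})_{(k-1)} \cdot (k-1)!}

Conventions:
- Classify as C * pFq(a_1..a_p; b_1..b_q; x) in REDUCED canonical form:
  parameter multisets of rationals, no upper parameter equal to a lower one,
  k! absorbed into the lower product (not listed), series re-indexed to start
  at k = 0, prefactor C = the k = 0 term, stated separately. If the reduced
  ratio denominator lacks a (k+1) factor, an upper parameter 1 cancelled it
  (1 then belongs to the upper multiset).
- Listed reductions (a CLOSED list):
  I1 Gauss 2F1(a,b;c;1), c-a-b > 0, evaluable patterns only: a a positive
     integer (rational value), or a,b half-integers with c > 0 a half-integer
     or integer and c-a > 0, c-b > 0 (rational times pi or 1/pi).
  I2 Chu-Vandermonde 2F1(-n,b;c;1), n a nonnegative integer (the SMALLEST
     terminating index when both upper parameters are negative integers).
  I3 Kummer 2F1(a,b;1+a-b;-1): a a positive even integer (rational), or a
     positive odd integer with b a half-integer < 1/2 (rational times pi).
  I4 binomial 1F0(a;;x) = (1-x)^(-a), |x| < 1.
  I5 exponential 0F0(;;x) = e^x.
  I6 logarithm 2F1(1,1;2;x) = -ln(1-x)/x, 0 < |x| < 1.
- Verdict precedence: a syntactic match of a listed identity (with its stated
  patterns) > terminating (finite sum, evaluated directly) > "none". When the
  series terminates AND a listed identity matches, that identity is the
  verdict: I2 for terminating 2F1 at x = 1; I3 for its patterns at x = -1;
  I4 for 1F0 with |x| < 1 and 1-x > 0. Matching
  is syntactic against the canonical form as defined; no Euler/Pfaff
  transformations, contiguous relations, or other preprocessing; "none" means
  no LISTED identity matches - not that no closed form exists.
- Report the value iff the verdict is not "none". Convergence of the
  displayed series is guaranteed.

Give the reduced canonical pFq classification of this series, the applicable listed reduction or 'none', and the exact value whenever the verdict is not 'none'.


This is \frac{1}{2} * 2F1(-\frac{7}{4}, 2; \frac{19}{4}; -1) in reduced canonical form. Verdict: this is the Kummer evaluation I3 (x = -1; c = \frac{19}{4} equals 1+a-b for upper {-\frac{7}{4}, 2}: listed pattern). Value: \frac{15}{16}.

Key step: t_0 being \frac{1}{2}, the two k-th powers (prefactor 1/2) combine into one argument.
Step ratio: r(k) = -1 * (k-\frac{7}{4}) (k+2) / [(k+\frac{19}{4}) (k+1)] - poly over poly, x = -1 from leading terms; C = \frac{1}{2} at k = 0.


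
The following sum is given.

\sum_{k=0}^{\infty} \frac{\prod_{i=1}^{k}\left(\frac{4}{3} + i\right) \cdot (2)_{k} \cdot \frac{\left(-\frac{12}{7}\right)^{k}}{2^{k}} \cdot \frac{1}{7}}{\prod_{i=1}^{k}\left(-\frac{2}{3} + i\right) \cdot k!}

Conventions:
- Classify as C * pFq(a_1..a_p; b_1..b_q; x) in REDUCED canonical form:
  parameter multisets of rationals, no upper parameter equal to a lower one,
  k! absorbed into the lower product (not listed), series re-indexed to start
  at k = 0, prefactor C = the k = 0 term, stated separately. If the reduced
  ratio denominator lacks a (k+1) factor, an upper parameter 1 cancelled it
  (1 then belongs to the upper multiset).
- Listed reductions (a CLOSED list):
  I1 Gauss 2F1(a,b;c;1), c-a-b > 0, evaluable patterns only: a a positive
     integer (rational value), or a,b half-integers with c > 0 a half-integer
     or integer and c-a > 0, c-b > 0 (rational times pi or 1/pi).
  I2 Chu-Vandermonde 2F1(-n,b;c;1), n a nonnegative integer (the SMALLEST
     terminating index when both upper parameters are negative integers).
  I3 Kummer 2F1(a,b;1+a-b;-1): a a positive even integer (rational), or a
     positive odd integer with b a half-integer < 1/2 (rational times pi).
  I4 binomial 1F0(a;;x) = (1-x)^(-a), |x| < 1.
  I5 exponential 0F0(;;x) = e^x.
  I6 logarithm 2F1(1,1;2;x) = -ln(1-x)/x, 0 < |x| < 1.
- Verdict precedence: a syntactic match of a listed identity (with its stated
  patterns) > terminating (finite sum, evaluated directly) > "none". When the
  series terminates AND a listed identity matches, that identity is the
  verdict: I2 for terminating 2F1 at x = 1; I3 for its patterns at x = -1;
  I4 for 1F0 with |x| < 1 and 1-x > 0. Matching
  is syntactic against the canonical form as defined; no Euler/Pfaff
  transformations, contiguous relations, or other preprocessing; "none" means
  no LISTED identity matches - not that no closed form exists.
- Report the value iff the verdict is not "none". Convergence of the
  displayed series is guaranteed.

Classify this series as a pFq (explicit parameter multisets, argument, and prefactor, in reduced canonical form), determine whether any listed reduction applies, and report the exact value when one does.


This is \frac{1}{7} * 2F1(2, \frac{7}{3}; \frac{1}{3}; -\frac{6}{7}) in reduced canonical form. Verdict: none - this 2F1 at x = -\frac{6}{7} matches no listed pattern, and upper {2, \frac{7}{3}} holds no stopper.

The tell: t_0 being \frac{1}{7}, the lower running product (prefactor 1/7) is a rising factorial.
Consecutive-term ratio: r(k) = -\frac{6}{7} * (k+2) (k+\frac{7}{3}) / [(k+\frac{1}{3}) (k+1)] - poly over poly, x = -\frac{6}{7} from leading terms; C = \frac{1}{7} at k = 0.


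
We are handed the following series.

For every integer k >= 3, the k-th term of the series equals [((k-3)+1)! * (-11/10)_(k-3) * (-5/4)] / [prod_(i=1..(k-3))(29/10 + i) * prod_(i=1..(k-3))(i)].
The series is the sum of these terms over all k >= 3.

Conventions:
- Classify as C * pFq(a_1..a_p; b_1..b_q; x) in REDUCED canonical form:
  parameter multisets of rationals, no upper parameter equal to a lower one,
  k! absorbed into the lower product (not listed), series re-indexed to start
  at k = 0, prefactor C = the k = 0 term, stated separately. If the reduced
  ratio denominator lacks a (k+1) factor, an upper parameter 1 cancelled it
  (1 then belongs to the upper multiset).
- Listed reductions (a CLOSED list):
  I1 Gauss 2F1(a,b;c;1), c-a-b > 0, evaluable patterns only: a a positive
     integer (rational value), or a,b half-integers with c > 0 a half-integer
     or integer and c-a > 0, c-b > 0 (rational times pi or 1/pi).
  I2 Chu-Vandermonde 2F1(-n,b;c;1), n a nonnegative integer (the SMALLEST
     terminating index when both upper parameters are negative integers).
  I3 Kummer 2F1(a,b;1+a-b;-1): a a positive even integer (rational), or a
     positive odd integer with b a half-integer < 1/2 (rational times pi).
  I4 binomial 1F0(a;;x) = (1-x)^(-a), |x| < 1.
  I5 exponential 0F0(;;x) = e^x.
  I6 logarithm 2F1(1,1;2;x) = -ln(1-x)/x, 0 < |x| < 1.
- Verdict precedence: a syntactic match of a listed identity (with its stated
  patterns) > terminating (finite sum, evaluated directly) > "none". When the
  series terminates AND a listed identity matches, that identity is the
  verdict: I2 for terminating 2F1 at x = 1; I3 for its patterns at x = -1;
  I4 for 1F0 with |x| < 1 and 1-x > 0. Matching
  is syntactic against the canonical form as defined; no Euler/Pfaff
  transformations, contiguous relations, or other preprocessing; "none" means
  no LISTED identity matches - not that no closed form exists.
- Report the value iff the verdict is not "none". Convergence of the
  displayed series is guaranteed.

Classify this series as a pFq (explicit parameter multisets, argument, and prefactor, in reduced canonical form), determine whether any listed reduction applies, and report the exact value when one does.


x = 1 here; the reduced form reads 2F1, upper {-11/10, 2}, lower {39/10}, C = -5/4. Verdict (x = 1): the Gauss summation I1 applies (x = 1: the Gamma ratio telescopes since c-a-b = 3 > 0 and a = 2 in Z>0). Value: -551/960.

The tell: t_0 = -5/4 here, and the product of the first k integers (C = -5/4, x = 1) is k!.
Ratio: r(k) = 1 * (k-11/10) (k+2) / [(k+39/10) (k+1)] ; factor over Q: parameters, x = 1, and C = -5/4.
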